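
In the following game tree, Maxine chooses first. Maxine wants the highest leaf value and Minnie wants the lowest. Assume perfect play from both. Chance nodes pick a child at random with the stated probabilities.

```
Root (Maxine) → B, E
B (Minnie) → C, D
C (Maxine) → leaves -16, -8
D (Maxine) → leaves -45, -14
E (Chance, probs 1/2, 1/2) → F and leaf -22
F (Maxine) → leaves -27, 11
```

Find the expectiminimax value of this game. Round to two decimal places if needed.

C (Maxine): max(-16, -8) = -8
D (Maxine): max(-45, -14) = -14
B (Minnie): min(-8, -14) = -14
F (Maxine): max(-27, 11) = 11
E (Chance): 1/2·11 + 1/2·-22 = -5.5
Root (Maxine): max(-14, -5.5) = -5.5

-5.5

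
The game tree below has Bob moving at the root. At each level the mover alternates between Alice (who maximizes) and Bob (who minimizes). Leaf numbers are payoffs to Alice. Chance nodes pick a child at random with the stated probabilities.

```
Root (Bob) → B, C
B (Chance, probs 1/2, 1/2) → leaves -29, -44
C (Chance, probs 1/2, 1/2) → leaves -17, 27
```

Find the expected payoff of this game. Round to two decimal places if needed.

-36.5

B (Chance): 1/2·-29 + 1/2·-44 = -36.5
C (Chance): 1/2·-17 + 1/2·27 = 5
Root (Bob): min(-36.5, 5) = -36.5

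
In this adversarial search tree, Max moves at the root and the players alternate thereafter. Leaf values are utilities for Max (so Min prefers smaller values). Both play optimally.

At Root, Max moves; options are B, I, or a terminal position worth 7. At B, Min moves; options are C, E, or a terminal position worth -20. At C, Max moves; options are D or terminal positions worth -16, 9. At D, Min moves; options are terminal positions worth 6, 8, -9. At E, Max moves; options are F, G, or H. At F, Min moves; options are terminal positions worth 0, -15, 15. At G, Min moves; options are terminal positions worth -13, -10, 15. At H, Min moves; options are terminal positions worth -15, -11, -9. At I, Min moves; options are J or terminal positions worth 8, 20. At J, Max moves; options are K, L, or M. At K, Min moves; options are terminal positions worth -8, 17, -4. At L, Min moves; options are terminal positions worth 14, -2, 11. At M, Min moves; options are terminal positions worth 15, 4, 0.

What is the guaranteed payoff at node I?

K: min(-8, 17, -4) = -8
L: min(14, -2, 11) = -2
M: min(15, 4, 0) = 0
J: max(-8, -2, 0) = 0
I: min(0, 8, 20) = 0

0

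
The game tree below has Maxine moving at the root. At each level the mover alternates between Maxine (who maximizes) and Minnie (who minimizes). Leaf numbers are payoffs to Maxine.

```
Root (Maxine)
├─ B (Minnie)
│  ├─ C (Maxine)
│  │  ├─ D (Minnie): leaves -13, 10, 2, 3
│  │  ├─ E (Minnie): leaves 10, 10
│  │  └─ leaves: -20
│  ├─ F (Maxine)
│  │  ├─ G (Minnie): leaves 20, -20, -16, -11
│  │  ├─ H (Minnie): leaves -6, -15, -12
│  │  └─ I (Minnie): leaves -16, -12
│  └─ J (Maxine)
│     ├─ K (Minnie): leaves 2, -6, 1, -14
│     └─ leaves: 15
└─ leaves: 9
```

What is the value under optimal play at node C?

10

D: min(-13, 10, 2, 3) = -13
E: min(10, 10) = 10
C: max(-13, 10, -20) = 10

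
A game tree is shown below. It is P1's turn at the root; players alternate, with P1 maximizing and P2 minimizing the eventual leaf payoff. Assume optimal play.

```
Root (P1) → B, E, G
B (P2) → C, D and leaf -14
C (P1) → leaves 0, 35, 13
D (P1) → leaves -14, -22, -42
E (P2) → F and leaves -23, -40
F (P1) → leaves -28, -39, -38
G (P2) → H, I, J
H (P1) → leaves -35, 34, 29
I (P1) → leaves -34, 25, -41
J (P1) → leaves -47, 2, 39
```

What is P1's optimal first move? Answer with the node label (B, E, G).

C (P1): max(0, 35, 13) = 35
D (P1): max(-14, -22, -42) = -14
B (P2): min(35, -14, -14) = -14
F (P1): max(-28, -39, -38) = -28
E (P2): min(-28, -23, -40) = -40
H (P1): max(-35, 34, 29) = 34
I (P1): max(-34, 25, -41) = 25
J (P1): max(-47, 2, 39) = 39
G (P2): min(34, 25, 39) = 25
Root (P1): max(-14, -40, 25) = 25
P1 picks the child with the highest value: G (value 25).

G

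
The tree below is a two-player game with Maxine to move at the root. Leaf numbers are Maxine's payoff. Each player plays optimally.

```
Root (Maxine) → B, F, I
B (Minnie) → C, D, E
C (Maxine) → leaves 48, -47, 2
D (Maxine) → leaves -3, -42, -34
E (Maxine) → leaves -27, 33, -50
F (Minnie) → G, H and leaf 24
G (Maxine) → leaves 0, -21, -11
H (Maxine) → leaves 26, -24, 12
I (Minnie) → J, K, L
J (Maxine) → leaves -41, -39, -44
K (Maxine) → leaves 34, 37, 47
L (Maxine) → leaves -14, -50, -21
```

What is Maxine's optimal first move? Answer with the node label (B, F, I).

F

C (Maxine): max(48, -47, 2) = 48
D (Maxine): max(-3, -42, -34) = -3
E (Maxine): max(-27, 33, -50) = 33
B (Minnie): min(48, -3, 33) = -3
G (Maxine): max(0, -21, -11) = 0
H (Maxine): max(26, -24, 12) = 26
F (Minnie): min(0, 26, 24) = 0
J (Maxine): max(-41, -39, -44) = -39
K (Maxine): max(34, 37, 47) = 47
L (Maxine): max(-14, -50, -21) = -14
I (Minnie): min(-39, 47, -14) = -39
Root (Maxine): max(-3, 0, -39) = 0
Maxine picks the child with the highest value: F (value 0).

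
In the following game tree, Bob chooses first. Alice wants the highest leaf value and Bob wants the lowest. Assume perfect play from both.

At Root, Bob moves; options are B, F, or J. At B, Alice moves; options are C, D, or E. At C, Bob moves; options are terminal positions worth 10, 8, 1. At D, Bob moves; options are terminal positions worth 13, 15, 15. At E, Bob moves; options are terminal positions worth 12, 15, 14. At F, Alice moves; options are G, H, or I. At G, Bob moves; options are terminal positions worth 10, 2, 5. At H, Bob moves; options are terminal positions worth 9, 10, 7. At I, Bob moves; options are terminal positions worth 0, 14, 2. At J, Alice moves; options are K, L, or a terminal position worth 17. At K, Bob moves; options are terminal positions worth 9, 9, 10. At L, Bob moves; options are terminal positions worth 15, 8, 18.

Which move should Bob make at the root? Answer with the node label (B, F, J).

C (Bob): min(10, 8, 1) = 1
D (Bob): min(13, 15, 15) = 13
E (Bob): min(12, 15, 14) = 12
B (Alice): max(1, 13, 12) = 13
G (Bob): min(10, 2, 5) = 2
H (Bob): min(9, 10, 7) = 7
I (Bob): min(0, 14, 2) = 0
F (Alice): max(2, 7, 0) = 7
K (Bob): min(9, 9, 10) = 9
L (Bob): min(15, 8, 18) = 8
J (Alice): max(9, 8, 17) = 17
Root (Bob): min(13, 7, 17) = 7
Bob picks the child with the lowest value: F (value 7).

F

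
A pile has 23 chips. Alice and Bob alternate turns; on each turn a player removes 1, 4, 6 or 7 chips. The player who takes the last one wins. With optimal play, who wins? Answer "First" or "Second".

Mark each pile size as W (mover wins) or L (mover loses):
i:   0  1  2  3  4  5  6  7  8  9 10 11 12 13 14 15 16 17 18 19 20 21 22 23
     L  W  L  W  W  L  W  W  W  W  L  W  W  L  W  L  W  W  L  W  W  W  W  L
Position 23 is L, so the second player wins.

Second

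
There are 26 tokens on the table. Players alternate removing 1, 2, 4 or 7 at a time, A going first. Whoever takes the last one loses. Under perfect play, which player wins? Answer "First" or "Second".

Compute winning (W) and losing (L) positions by backward induction:
i:   0  1  2  3  4  5  6  7  8  9 10 11 12 13 14 15 16 17 18 19 20 21 22 23 24 25 26
     W  L  W  W  L  W  W  L  W  W  L  W  W  L  W  W  L  W  W  L  W  W  L  W  W  L  W
Position 26 is W, so the first player wins.

First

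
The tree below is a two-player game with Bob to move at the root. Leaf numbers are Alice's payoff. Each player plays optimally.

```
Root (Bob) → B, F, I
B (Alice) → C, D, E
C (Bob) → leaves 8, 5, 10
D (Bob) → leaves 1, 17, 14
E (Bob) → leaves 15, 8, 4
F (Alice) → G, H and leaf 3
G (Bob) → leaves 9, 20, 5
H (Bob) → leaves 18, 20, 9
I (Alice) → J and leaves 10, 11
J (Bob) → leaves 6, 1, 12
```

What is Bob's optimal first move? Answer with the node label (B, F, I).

B

C (Bob): min(8, 5, 10) = 5
D (Bob): min(1, 17, 14) = 1
E (Bob): min(15, 8, 4) = 4
B (Alice): max(5, 1, 4) = 5
G (Bob): min(9, 20, 5) = 5
H (Bob): min(18, 20, 9) = 9
F (Alice): max(5, 9, 3) = 9
J (Bob): min(6, 1, 12) = 1
I (Alice): max(1, 10, 11) = 11
Root (Bob): min(5, 9, 11) = 5
Bob picks the child with the lowest value: B (value 5).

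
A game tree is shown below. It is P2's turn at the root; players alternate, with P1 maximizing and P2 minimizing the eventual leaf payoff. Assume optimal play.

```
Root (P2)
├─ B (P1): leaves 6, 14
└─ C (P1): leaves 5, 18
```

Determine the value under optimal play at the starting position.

B (P1): max(6, 14) = 14
C (P1): max(5, 18) = 18
Root (P2): min(14, 18) = 14

14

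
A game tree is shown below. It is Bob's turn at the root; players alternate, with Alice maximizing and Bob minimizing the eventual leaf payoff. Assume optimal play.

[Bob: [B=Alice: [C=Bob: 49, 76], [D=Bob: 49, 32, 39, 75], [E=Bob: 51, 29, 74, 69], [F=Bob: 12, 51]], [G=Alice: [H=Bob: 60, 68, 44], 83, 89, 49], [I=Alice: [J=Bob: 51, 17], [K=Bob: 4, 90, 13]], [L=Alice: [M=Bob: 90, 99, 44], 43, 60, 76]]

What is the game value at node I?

17

J: min(51, 17) = 17
K: min(4, 90, 13) = 4
I: max(17, 4) = 17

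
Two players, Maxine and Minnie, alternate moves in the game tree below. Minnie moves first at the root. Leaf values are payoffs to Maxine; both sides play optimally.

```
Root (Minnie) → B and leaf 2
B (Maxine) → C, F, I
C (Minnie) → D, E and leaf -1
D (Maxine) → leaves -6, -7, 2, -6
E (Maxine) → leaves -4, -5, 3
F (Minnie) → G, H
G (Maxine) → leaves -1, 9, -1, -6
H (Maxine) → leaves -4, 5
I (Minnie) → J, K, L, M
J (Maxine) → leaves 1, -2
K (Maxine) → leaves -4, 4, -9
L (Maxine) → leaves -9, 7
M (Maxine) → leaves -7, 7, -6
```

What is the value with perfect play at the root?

2

D (Maxine): max(-6, -7, 2, -6) = 2
E (Maxine): max(-4, -5, 3) = 3
C (Minnie): min(2, 3, -1) = -1
G (Maxine): max(-1, 9, -1, -6) = 9
H (Maxine): max(-4, 5) = 5
F (Minnie): min(9, 5) = 5
J (Maxine): max(1, -2) = 1
K (Maxine): max(-4, 4, -9) = 4
L (Maxine): max(-9, 7) = 7
M (Maxine): max(-7, 7, -6) = 7
I (Minnie): min(1, 4, 7, 7) = 1
B (Maxine): max(-1, 5, 1) = 5
Root (Minnie): min(5, 2) = 2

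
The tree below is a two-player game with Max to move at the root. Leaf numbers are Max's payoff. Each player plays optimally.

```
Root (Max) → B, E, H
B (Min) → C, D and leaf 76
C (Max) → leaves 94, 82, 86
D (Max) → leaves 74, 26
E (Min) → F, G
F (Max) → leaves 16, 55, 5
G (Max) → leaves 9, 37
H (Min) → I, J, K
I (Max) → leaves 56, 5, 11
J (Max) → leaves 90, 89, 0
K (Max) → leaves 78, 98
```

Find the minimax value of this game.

C (Max): max(94, 82, 86) = 94
D (Max): max(74, 26) = 74
B (Min): min(94, 74, 76) = 74
F (Max): max(16, 55, 5) = 55
G (Max): max(9, 37) = 37
E (Min): min(55, 37) = 37
I (Max): max(56, 5, 11) = 56
J (Max): max(90, 89, 0) = 90
K (Max): max(78, 98) = 98
H (Min): min(56, 90, 98) = 56
Root (Max): max(74, 37, 56) = 74

74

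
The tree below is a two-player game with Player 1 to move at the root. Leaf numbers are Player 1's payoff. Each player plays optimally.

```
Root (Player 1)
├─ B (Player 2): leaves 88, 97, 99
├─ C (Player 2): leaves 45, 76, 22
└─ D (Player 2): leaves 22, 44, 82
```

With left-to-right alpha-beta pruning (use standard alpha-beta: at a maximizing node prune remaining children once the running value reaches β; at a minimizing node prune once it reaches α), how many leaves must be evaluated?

B [α=-∞,β=+∞]: v=88
C [α=88,β=+∞]: v=45 after child 1 ≤ α → α-cutoff, skip 2
D [α=88,β=+∞]: v=22 after child 1 ≤ α → α-cutoff, skip 2
Root [α=-∞,β=+∞]: v=88
Leaves evaluated: 5 of 9.

5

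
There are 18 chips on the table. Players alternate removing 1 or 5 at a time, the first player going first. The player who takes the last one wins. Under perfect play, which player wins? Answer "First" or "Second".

Compute winning (W) and losing (L) positions by backward induction:
i:   0  1  2  3  4  5  6  7  8  9 10 11 12 13 14 15 16 17 18
     L  W  L  W  L  W  L  W  L  W  L  W  L  W  L  W  L  W  L
Position 18 is L, so the second player wins.

Second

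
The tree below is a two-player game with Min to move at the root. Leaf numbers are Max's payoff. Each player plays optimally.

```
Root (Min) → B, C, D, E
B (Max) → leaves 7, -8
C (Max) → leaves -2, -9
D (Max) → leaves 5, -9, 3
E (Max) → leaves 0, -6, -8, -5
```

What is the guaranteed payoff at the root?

-2

B (Max): max(7, -8) = 7
C (Max): max(-2, -9) = -2
D (Max): max(5, -9, 3) = 5
E (Max): max(0, -6, -8, -5) = 0
Root (Min): min(7, -2, 5, 0) = -2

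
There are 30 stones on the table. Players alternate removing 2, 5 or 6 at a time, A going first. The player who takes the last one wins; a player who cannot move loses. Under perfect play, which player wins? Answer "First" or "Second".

Second

Mark each pile size as W (mover wins) or L (mover loses):
i:   0  1  2  3  4  5  6  7  8  9 10 11 12 13 14 15 16 17 18 19 20 21 22 23 24 25 26 27 28 29 30
     L  L  W  W  L  W  W  W  L  W  W  L  L  W  W  L  W  W  W  L  W  W  L  L  W  W  L  W  W  W  L
Position 30 is L, so the second player wins.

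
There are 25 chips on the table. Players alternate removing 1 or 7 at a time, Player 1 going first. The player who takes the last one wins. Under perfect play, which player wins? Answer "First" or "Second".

First

Mark each pile size as W (mover wins) or L (mover loses):
i:   0  1  2  3  4  5  6  7  8  9 10 11 12 13 14 15 16 17 18 19 20 21 22 23 24 25
     L  W  L  W  L  W  L  W  L  W  L  W  L  W  L  W  L  W  L  W  L  W  L  W  L  W
Position 25 is W, so the first player wins.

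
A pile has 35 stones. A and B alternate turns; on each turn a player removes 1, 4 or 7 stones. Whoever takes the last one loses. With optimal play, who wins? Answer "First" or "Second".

Second

i:   0  1  2  3  4  5  6  7  8  9 10 11 12 13 14 15 16 17 18 19 20 21 22 23 24 25 26 27 28 29 30 31 32 33 34 35
     W  L  W  L  W  W  L  W  W  L  W  L  W  W  L  W  W  L  W  L  W  W  L  W  W  L  W  L  W  W  L  W  W  L  W  L
Position 35 is L, so the second player wins.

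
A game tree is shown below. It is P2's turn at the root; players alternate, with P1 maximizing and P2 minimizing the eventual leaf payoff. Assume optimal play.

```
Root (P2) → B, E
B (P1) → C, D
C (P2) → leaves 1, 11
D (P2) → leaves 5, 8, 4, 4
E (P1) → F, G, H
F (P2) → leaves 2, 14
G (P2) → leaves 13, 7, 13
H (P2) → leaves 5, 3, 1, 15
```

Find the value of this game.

4

C (P2): min(1, 11) = 1
D (P2): min(5, 8, 4, 4) = 4
B (P1): max(1, 4) = 4
F (P2): min(2, 14) = 2
G (P2): min(13, 7, 13) = 7
H (P2): min(5, 3, 1, 15) = 1
E (P1): max(2, 7, 1) = 7
Root (P2): min(4, 7) = 4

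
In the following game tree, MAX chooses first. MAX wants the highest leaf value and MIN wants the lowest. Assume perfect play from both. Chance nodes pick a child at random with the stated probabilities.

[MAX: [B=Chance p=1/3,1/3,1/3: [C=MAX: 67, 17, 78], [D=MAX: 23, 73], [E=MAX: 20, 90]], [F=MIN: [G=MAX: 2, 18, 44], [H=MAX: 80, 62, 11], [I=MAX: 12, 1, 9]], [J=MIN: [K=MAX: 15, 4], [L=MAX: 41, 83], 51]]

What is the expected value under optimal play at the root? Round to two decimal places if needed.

C (MAX): max(67, 17, 78) = 78
D (MAX): max(23, 73) = 73
E (MAX): max(20, 90) = 90
B (Chance): 1/3·78 + 1/3·73 + 1/3·90 = 80.33
G (MAX): max(2, 18, 44) = 44
H (MAX): max(80, 62, 11) = 80
I (MAX): max(12, 1, 9) = 12
F (MIN): min(44, 80, 12) = 12
K (MAX): max(15, 4) = 15
L (MAX): max(41, 83) = 83
J (MIN): min(15, 83, 51) = 15
Root (MAX): max(80.33, 12, 15) = 80.33

80.33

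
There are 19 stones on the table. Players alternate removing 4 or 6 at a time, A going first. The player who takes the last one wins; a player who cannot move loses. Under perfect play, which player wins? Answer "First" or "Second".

i:   0  1  2  3  4  5  6  7  8  9 10 11 12 13 14 15 16 17 18 19
     L  L  L  L  W  W  W  W  W  W  L  L  L  L  W  W  W  W  W  W
Position 19 is W, so the first player wins.

First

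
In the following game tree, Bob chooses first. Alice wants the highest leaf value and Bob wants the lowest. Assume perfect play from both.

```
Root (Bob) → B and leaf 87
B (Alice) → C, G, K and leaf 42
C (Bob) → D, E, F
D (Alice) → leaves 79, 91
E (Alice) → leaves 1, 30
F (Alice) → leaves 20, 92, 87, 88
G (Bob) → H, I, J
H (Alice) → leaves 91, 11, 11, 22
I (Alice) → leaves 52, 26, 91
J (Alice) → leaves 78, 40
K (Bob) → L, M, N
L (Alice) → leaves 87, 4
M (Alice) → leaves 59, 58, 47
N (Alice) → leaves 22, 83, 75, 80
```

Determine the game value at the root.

78

D (Alice): max(79, 91) = 91
E (Alice): max(1, 30) = 30
F (Alice): max(20, 92, 87, 88) = 92
C (Bob): min(91, 30, 92) = 30
H (Alice): max(91, 11, 11, 22) = 91
I (Alice): max(52, 26, 91) = 91
J (Alice): max(78, 40) = 78
G (Bob): min(91, 91, 78) = 78
L (Alice): max(87, 4) = 87
M (Alice): max(59, 58, 47) = 59
N (Alice): max(22, 83, 75, 80) = 83
K (Bob): min(87, 59, 83) = 59
B (Alice): max(30, 78, 59, 42) = 78
Root (Bob): min(78, 87) = 78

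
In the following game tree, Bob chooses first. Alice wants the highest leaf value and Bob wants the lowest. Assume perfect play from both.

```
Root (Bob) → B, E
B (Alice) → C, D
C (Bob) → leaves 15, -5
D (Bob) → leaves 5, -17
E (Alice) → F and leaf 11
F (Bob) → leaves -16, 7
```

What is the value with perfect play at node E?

F: min(-16, 7) = -16
E: max(-16, 11) = 11

11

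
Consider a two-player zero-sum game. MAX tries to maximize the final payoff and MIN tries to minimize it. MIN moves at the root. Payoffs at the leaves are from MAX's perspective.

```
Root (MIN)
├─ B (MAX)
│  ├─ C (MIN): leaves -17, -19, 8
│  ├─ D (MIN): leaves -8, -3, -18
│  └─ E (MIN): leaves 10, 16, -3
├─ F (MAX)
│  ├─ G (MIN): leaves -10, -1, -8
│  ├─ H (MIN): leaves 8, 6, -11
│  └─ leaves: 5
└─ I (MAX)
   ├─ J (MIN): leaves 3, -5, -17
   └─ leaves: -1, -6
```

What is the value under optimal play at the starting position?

-3

C (MIN): min(-17, -19, 8) = -19
D (MIN): min(-8, -3, -18) = -18
E (MIN): min(10, 16, -3) = -3
B (MAX): max(-19, -18, -3) = -3
G (MIN): min(-10, -1, -8) = -10
H (MIN): min(8, 6, -11) = -11
F (MAX): max(-10, -11, 5) = 5
J (MIN): min(3, -5, -17) = -17
I (MAX): max(-17, -1, -6) = -1
Root (MIN): min(-3, 5, -1) = -3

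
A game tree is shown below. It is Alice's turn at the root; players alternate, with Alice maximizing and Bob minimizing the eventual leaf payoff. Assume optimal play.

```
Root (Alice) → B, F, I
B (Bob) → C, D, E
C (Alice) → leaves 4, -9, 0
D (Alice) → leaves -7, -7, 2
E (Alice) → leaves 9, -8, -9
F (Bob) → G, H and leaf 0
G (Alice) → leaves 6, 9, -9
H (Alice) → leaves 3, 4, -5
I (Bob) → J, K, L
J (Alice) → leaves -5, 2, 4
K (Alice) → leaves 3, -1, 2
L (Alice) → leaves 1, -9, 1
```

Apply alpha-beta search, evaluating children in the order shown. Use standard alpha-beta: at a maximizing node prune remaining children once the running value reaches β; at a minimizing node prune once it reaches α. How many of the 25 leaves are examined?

C [α=-∞,β=+∞]: v=4
D [α=-∞,β=4]: v=2
E [α=-∞,β=2]: v=9 after child 1 ≥ β → β-cutoff, skip 2
B [α=-∞,β=+∞]: v=2
G [α=2,β=+∞]: v=9
H [α=2,β=9]: v=4
F [α=2,β=+∞]: v=0
J [α=2,β=+∞]: v=4
K [α=2,β=4]: v=3
L [α=2,β=3]: v=1
I [α=2,β=+∞]: v=1
Root [α=-∞,β=+∞]: v=2
Leaves evaluated: 23 of 25.

23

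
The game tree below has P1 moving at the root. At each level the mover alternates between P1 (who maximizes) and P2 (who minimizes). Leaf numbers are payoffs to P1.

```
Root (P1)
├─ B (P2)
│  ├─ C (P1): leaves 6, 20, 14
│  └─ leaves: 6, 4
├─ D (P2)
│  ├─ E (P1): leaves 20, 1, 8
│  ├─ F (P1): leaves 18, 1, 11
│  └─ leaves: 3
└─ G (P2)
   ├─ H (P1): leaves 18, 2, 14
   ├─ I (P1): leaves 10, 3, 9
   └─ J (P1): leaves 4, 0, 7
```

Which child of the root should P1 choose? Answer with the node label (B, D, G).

C (P1): max(6, 20, 14) = 20
B (P2): min(20, 6, 4) = 4
E (P1): max(20, 1, 8) = 20
F (P1): max(18, 1, 11) = 18
D (P2): min(20, 18, 3) = 3
H (P1): max(18, 2, 14) = 18
I (P1): max(10, 3, 9) = 10
J (P1): max(4, 0, 7) = 7
G (P2): min(18, 10, 7) = 7
Root (P1): max(4, 3, 7) = 7
P1 picks the child with the highest value: G (value 7).

G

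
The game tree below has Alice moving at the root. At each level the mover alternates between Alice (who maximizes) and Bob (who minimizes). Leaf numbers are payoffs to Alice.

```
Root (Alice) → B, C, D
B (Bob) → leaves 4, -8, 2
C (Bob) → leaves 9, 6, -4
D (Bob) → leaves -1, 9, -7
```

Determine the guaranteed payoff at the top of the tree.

-4

B (Bob): min(4, -8, 2) = -8
C (Bob): min(9, 6, -4) = -4
D (Bob): min(-1, 9, -7) = -7
Root (Alice): max(-8, -4, -7) = -4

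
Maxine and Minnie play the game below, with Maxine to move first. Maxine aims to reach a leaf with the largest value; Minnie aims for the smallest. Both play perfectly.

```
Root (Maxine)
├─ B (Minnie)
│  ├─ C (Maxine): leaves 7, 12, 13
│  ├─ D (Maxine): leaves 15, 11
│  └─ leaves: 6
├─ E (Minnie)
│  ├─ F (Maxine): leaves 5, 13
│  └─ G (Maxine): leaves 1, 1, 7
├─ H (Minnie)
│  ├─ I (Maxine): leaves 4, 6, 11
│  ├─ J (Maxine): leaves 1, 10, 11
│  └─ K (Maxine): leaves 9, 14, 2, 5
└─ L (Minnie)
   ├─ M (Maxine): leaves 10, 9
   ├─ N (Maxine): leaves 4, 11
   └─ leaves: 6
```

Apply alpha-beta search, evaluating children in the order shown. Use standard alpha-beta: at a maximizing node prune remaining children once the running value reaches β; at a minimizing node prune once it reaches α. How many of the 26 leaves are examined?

20

C [α=-∞,β=+∞]: v=13
D [α=-∞,β=13]: v=15 after child 1 ≥ β → β-cutoff, skip 1
B [α=-∞,β=+∞]: v=6
F [α=6,β=+∞]: v=13
G [α=6,β=13]: v=7
E [α=6,β=+∞]: v=7
I [α=7,β=+∞]: v=11
J [α=7,β=11]: v=11
K [α=7,β=11]: v=14 after child 2 ≥ β → β-cutoff, skip 2
H [α=7,β=+∞]: v=11
M [α=11,β=+∞]: v=10
L [α=11,β=+∞]: v=10 after child 1 ≤ α → α-cutoff, skip 2
Root [α=-∞,β=+∞]: v=11
Leaves evaluated: 20 of 26.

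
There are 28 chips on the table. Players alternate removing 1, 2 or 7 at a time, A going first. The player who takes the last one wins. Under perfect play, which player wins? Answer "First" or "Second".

Compute winning (W) and losing (L) positions by backward induction:
i:   0  1  2  3  4  5  6  7  8  9 10 11 12 13 14 15 16 17 18 19 20 21 22 23 24 25 26 27 28
     L  W  W  L  W  W  L  W  W  L  W  W  L  W  W  L  W  W  L  W  W  L  W  W  L  W  W  L  W
Position 28 is W, so the first player wins.

First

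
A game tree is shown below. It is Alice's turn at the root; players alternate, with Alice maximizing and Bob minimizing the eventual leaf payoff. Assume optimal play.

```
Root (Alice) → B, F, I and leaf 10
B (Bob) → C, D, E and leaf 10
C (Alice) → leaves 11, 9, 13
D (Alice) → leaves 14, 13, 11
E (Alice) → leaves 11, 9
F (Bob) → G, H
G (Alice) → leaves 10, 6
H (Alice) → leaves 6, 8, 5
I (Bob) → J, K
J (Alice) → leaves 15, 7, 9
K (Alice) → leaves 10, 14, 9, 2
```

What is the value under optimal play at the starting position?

C (Alice): max(11, 9, 13) = 13
D (Alice): max(14, 13, 11) = 14
E (Alice): max(11, 9) = 11
B (Bob): min(13, 14, 11, 10) = 10
G (Alice): max(10, 6) = 10
H (Alice): max(6, 8, 5) = 8
F (Bob): min(10, 8) = 8
J (Alice): max(15, 7, 9) = 15
K (Alice): max(10, 14, 9, 2) = 14
I (Bob): min(15, 14) = 14
Root (Alice): max(10, 8, 14, 10) = 14

14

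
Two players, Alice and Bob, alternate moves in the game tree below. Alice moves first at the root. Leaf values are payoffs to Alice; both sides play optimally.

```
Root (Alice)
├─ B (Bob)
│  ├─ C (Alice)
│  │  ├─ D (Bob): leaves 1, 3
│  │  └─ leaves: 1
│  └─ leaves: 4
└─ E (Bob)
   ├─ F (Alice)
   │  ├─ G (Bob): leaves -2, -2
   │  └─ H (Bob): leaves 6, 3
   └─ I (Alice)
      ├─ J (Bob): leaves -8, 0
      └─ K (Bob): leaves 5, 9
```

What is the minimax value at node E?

3

G: min(-2, -2) = -2
H: min(6, 3) = 3
F: max(-2, 3) = 3
J: min(-8, 0) = -8
K: min(5, 9) = 5
I: max(-8, 5) = 5
E: min(3, 5) = 3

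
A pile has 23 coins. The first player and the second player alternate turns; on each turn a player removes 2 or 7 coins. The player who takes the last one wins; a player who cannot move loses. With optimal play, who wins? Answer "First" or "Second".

Second

W/L table (W = player to move can force a win):
i:   0  1  2  3  4  5  6  7  8  9 10 11 12 13 14 15 16 17 18 19 20 21 22 23
     L  L  W  W  L  L  W  W  W  L  L  W  W  L  L  W  W  W  L  L  W  W  L  L
Position 23 is L, so the second player wins.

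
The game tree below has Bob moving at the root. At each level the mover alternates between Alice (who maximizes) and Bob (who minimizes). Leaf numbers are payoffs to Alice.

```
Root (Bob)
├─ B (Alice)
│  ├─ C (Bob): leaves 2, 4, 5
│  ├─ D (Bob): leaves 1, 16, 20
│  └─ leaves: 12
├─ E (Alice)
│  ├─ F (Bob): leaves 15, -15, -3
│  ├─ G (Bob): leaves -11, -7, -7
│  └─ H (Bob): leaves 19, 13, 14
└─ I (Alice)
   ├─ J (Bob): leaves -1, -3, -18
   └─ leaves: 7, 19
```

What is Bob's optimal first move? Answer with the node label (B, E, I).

C (Bob): min(2, 4, 5) = 2
D (Bob): min(1, 16, 20) = 1
B (Alice): max(2, 1, 12) = 12
F (Bob): min(15, -15, -3) = -15
G (Bob): min(-11, -7, -7) = -11
H (Bob): min(19, 13, 14) = 13
E (Alice): max(-15, -11, 13) = 13
J (Bob): min(-1, -3, -18) = -18
I (Alice): max(-18, 7, 19) = 19
Root (Bob): min(12, 13, 19) = 12
Bob picks the child with the lowest value: B (value 12).

B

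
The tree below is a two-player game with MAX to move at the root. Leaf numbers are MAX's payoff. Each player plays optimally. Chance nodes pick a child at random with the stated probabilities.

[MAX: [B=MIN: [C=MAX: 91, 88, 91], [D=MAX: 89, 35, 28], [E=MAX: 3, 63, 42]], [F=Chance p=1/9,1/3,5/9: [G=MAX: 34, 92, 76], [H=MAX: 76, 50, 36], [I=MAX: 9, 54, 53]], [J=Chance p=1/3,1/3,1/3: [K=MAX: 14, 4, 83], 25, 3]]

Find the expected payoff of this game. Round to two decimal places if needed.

C (MAX): max(91, 88, 91) = 91
D (MAX): max(89, 35, 28) = 89
E (MAX): max(3, 63, 42) = 63
B (MIN): min(91, 89, 63) = 63
G (MAX): max(34, 92, 76) = 92
H (MAX): max(76, 50, 36) = 76
I (MAX): max(9, 54, 53) = 54
F (Chance): 1/9·92 + 1/3·76 + 5/9·54 = 65.56
K (MAX): max(14, 4, 83) = 83
J (Chance): 1/3·83 + 1/3·25 + 1/3·3 = 37
Root (MAX): max(63, 65.56, 37) = 65.56

65.56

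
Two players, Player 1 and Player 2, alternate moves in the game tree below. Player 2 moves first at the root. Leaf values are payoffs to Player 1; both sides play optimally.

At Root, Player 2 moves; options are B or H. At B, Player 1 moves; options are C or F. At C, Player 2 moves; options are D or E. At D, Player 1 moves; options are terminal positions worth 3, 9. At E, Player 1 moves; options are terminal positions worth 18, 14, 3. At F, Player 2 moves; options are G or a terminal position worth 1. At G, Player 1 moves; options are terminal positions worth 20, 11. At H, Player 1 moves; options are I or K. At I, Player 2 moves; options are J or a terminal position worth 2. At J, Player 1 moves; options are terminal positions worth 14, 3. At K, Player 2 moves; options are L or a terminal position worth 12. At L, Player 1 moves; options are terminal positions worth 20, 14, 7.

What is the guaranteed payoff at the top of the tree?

9

D (Player 1): max(3, 9) = 9
E (Player 1): max(18, 14, 3) = 18
C (Player 2): min(9, 18) = 9
G (Player 1): max(20, 11) = 20
F (Player 2): min(20, 1) = 1
B (Player 1): max(9, 1) = 9
J (Player 1): max(14, 3) = 14
I (Player 2): min(14, 2) = 2
L (Player 1): max(20, 14, 7) = 20
K (Player 2): min(20, 12) = 12
H (Player 1): max(2, 12) = 12
Root (Player 2): min(9, 12) = 9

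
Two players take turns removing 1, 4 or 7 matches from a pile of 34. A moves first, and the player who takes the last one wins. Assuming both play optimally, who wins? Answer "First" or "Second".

W/L table (W = player to move can force a win):
i:   0  1  2  3  4  5  6  7  8  9 10 11 12 13 14 15 16 17 18 19 20 21 22 23 24 25 26 27 28 29 30 31 32 33 34
     L  W  L  W  W  L  W  W  L  W  L  W  W  L  W  W  L  W  L  W  W  L  W  W  L  W  L  W  W  L  W  W  L  W  L
Position 34 is L, so the second player wins.

Second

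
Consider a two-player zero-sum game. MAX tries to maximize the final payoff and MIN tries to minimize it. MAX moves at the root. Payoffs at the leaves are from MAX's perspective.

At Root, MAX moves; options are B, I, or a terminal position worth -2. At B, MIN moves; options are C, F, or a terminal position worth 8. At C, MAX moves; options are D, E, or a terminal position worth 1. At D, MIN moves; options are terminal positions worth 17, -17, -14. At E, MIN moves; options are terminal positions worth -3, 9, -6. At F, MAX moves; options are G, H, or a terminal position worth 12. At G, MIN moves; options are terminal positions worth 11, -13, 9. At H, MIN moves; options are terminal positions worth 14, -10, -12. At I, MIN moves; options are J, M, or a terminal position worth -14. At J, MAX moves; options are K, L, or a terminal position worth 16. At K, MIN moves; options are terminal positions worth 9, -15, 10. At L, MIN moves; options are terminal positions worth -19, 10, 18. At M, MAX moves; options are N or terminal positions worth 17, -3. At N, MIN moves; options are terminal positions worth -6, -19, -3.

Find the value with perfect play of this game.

1

D (MIN): min(17, -17, -14) = -17
E (MIN): min(-3, 9, -6) = -6
C (MAX): max(-17, -6, 1) = 1
G (MIN): min(11, -13, 9) = -13
H (MIN): min(14, -10, -12) = -12
F (MAX): max(-13, -12, 12) = 12
B (MIN): min(1, 12, 8) = 1
K (MIN): min(9, -15, 10) = -15
L (MIN): min(-19, 10, 18) = -19
J (MAX): max(-15, -19, 16) = 16
N (MIN): min(-6, -19, -3) = -19
M (MAX): max(-19, 17, -3) = 17
I (MIN): min(16, 17, -14) = -14
Root (MAX): max(1, -14, -2) = 1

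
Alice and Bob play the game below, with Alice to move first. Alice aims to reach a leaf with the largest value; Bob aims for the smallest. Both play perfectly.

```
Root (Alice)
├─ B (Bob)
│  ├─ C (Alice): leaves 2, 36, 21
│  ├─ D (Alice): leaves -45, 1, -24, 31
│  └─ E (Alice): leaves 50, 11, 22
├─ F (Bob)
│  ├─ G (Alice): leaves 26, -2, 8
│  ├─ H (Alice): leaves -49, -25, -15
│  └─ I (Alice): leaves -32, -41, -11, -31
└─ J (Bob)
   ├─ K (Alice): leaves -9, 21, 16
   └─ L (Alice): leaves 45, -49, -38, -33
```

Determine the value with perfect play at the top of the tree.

C (Alice): max(2, 36, 21) = 36
D (Alice): max(-45, 1, -24, 31) = 31
E (Alice): max(50, 11, 22) = 50
B (Bob): min(36, 31, 50) = 31
G (Alice): max(26, -2, 8) = 26
H (Alice): max(-49, -25, -15) = -15
I (Alice): max(-32, -41, -11, -31) = -11
F (Bob): min(26, -15, -11) = -15
K (Alice): max(-9, 21, 16) = 21
L (Alice): max(45, -49, -38, -33) = 45
J (Bob): min(21, 45) = 21
Root (Alice): max(31, -15, 21) = 31

31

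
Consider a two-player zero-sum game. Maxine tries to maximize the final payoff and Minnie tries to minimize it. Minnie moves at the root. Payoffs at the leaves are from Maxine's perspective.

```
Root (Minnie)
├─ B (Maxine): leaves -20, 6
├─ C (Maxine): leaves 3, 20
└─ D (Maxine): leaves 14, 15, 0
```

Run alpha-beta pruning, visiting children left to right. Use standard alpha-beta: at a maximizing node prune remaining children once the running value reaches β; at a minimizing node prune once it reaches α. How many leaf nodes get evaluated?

B [α=-∞,β=+∞]: v=6
C [α=-∞,β=6]: v=20
D [α=-∞,β=6]: v=14 after child 1 ≥ β → β-cutoff, skip 2
Root [α=-∞,β=+∞]: v=6
Leaves evaluated: 5 of 7.

5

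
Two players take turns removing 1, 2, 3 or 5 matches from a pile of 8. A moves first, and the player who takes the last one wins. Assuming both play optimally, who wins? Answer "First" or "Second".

Second

Mark each pile size as W (mover wins) or L (mover loses):
i:   0  1  2  3  4  5  6  7  8
     L  W  W  W  L  W  W  W  L
Position 8 is L, so the second player wins.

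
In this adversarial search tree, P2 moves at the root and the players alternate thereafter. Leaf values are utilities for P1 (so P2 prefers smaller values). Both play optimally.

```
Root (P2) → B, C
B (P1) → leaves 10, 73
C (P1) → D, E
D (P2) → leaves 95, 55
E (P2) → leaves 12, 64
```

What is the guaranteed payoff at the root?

55

B (P1): max(10, 73) = 73
D (P2): min(95, 55) = 55
E (P2): min(12, 64) = 12
C (P1): max(55, 12) = 55
Root (P2): min(73, 55) = 55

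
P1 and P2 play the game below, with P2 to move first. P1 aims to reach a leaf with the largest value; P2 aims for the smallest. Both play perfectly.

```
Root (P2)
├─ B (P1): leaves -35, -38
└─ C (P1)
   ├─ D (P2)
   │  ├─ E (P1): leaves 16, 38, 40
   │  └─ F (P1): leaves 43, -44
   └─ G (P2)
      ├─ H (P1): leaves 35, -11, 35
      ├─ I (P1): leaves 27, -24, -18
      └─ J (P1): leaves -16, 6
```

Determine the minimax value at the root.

-35

B (P1): max(-35, -38) = -35
E (P1): max(16, 38, 40) = 40
F (P1): max(43, -44) = 43
D (P2): min(40, 43) = 40
H (P1): max(35, -11, 35) = 35
I (P1): max(27, -24, -18) = 27
J (P1): max(-16, 6) = 6
G (P2): min(35, 27, 6) = 6
C (P1): max(40, 6) = 40
Root (P2): min(-35, 40) = -35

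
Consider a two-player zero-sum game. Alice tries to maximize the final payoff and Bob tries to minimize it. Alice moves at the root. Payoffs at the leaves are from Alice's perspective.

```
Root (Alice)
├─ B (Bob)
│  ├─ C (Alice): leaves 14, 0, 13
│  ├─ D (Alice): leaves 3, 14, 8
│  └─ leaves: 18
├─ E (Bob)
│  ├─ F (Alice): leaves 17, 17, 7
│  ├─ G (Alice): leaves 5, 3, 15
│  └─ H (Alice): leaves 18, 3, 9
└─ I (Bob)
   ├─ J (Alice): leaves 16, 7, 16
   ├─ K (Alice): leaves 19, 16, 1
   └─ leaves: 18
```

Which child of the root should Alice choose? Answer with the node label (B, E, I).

C (Alice): max(14, 0, 13) = 14
D (Alice): max(3, 14, 8) = 14
B (Bob): min(14, 14, 18) = 14
F (Alice): max(17, 17, 7) = 17
G (Alice): max(5, 3, 15) = 15
H (Alice): max(18, 3, 9) = 18
E (Bob): min(17, 15, 18) = 15
J (Alice): max(16, 7, 16) = 16
K (Alice): max(19, 16, 1) = 19
I (Bob): min(16, 19, 18) = 16
Root (Alice): max(14, 15, 16) = 16
Alice picks the child with the highest value: I (value 16).

I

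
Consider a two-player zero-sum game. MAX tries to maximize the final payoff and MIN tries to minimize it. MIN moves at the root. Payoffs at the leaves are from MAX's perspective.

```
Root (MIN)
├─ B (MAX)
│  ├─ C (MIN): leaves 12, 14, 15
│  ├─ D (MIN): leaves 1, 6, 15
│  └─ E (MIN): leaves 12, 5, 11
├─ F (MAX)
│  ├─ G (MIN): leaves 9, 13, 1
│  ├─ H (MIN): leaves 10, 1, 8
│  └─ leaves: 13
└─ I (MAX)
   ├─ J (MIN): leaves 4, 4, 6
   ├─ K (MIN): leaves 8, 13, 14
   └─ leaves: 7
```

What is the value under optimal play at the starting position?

C (MIN): min(12, 14, 15) = 12
D (MIN): min(1, 6, 15) = 1
E (MIN): min(12, 5, 11) = 5
B (MAX): max(12, 1, 5) = 12
G (MIN): min(9, 13, 1) = 1
H (MIN): min(10, 1, 8) = 1
F (MAX): max(1, 1, 13) = 13
J (MIN): min(4, 4, 6) = 4
K (MIN): min(8, 13, 14) = 8
I (MAX): max(4, 8, 7) = 8
Root (MIN): min(12, 13, 8) = 8

8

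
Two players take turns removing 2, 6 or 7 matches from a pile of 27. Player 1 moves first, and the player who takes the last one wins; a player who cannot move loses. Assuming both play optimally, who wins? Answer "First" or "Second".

Positions where the player to move wins (W) vs loses (L):
i:   0  1  2  3  4  5  6  7  8  9 10 11 12 13 14 15 16 17 18 19 20 21 22 23 24 25 26 27
     L  L  W  W  L  L  W  W  W  L  W  W  W  L  L  W  W  L  L  W  W  W  L  W  W  W  L  L
Position 27 is L, so the second player wins.

Second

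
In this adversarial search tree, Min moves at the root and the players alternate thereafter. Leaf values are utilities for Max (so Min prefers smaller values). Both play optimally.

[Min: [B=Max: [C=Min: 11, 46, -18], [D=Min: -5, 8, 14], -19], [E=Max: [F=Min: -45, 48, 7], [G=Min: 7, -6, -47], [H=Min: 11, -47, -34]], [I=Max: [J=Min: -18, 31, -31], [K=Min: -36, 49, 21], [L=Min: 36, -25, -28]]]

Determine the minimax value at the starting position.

-45

C (Min): min(11, 46, -18) = -18
D (Min): min(-5, 8, 14) = -5
B (Max): max(-18, -5, -19) = -5
F (Min): min(-45, 48, 7) = -45
G (Min): min(7, -6, -47) = -47
H (Min): min(11, -47, -34) = -47
E (Max): max(-45, -47, -47) = -45
J (Min): min(-18, 31, -31) = -31
K (Min): min(-36, 49, 21) = -36
L (Min): min(36, -25, -28) = -28
I (Max): max(-31, -36, -28) = -28
Root (Min): min(-5, -45, -28) = -45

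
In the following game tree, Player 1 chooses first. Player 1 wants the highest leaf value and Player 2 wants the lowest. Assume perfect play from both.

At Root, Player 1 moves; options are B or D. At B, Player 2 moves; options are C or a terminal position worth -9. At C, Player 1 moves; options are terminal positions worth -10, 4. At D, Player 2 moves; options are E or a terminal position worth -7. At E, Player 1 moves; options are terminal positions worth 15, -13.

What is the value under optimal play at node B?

C: max(-10, 4) = 4
B: min(4, -9) = -9

-9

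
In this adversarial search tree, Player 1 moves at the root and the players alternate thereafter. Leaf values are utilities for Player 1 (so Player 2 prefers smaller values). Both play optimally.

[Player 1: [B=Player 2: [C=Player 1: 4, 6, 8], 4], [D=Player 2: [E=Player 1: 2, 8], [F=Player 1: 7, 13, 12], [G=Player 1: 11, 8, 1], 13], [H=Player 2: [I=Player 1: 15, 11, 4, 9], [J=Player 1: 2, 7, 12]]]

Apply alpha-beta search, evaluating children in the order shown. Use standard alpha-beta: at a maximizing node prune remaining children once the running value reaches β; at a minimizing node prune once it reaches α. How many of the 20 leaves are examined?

17

C [α=-∞,β=+∞]: v=8
B [α=-∞,β=+∞]: v=4
E [α=4,β=+∞]: v=8
F [α=4,β=8]: v=13 after child 2 ≥ β → β-cutoff, skip 1
G [α=4,β=8]: v=11 after child 1 ≥ β → β-cutoff, skip 2
D [α=4,β=+∞]: v=8
I [α=8,β=+∞]: v=15
J [α=8,β=15]: v=12
H [α=8,β=+∞]: v=12
Root [α=-∞,β=+∞]: v=12
Leaves evaluated: 17 of 20.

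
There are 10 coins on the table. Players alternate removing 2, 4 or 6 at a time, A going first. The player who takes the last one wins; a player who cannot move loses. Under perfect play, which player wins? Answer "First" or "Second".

First

Compute winning (W) and losing (L) positions by backward induction:
i:   0  1  2  3  4  5  6  7  8  9 10
     L  L  W  W  W  W  W  W  L  L  W
Position 10 is W, so the first player wins.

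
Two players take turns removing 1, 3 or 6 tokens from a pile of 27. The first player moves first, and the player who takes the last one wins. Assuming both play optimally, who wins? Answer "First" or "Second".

Mark each pile size as W (mover wins) or L (mover loses):
i:   0  1  2  3  4  5  6  7  8  9 10 11 12 13 14 15 16 17 18 19 20 21 22 23 24 25 26 27
     L  W  L  W  L  W  W  W  W  L  W  L  W  L  W  W  W  W  L  W  L  W  L  W  W  W  W  L
Position 27 is L, so the second player wins.

Second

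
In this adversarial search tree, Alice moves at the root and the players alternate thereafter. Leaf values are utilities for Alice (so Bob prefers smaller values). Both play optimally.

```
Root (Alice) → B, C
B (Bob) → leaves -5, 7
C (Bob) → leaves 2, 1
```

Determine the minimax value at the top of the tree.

B (Bob): min(-5, 7) = -5
C (Bob): min(2, 1) = 1
Root (Alice): max(-5, 1) = 1

1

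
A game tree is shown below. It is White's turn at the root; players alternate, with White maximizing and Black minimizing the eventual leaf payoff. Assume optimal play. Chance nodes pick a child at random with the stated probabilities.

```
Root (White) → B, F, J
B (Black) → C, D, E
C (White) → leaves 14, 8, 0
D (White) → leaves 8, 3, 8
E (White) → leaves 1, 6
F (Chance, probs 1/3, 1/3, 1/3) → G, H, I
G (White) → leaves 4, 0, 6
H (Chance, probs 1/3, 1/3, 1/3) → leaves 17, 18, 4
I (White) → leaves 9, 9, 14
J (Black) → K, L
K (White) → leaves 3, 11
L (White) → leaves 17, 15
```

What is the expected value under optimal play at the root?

C (White): max(14, 8, 0) = 14
D (White): max(8, 3, 8) = 8
E (White): max(1, 6) = 6
B (Black): min(14, 8, 6) = 6
G (White): max(4, 0, 6) = 6
H (Chance): 1/3·17 + 1/3·18 + 1/3·4 = 13
I (White): max(9, 9, 14) = 14
F (Chance): 1/3·6 + 1/3·13 + 1/3·14 = 11
K (White): max(3, 11) = 11
L (White): max(17, 15) = 17
J (Black): min(11, 17) = 11
Root (White): max(6, 11, 11) = 11

11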